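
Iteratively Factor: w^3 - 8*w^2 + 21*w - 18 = (w - 2)*(w^2 - 6*w + 9) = (w - 3)*(w - 2)*(w - 3)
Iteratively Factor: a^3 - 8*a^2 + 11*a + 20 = (a - 5)*(a^2 - 3*a - 4) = (a - 5)*(a - 4)*(a + 1)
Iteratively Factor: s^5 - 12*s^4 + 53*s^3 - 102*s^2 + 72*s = (s - 4)*(s^4 - 8*s^3 + 21*s^2 - 18*s) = s*(s - 4)*(s^3 - 8*s^2 + 21*s - 18) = s*(s - 4)*(s - 2)*(s^2 - 6*s + 9) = s*(s - 4)*(s - 3)*(s - 2)*(s - 3)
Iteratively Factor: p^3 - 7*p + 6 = (p - 1)*(p^2 + p - 6) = (p - 1)*(p + 3)*(p - 2)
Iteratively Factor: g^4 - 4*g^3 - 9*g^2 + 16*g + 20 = (g + 1)*(g^3 - 5*g^2 - 4*g + 20) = (g - 5)*(g + 1)*(g^2 - 4) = (g - 5)*(g + 1)*(g + 2)*(g - 2)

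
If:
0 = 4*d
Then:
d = 0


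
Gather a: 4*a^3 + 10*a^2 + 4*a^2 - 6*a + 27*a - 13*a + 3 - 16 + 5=4*a^3 + 14*a^2 + 8*a - 8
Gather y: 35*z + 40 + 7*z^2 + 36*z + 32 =7*z^2 + 71*z + 72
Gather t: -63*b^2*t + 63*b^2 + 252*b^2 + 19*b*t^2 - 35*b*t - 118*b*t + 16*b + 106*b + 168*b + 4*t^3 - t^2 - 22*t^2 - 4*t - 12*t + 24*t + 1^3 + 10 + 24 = 315*b^2 + 290*b + 4*t^3 + t^2*(19*b - 23) + t*(-63*b^2 - 153*b + 8) + 35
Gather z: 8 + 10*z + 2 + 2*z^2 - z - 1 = 2*z^2 + 9*z + 9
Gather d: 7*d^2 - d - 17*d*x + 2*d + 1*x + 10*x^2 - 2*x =7*d^2 + d*(1 - 17*x) + 10*x^2 - x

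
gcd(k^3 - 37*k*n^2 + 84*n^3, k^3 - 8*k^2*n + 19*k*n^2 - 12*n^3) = k^2 - 7*k*n + 12*n^2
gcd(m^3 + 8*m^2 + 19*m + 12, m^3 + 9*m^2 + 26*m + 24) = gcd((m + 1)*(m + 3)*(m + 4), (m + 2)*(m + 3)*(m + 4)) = m^2 + 7*m + 12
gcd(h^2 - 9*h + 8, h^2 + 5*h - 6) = h - 1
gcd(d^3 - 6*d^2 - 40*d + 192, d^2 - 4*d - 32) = d - 8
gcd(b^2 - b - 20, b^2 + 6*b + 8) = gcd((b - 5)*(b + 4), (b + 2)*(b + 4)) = b + 4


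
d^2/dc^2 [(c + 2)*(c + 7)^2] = 6*c + 32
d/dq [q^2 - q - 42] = 2*q - 1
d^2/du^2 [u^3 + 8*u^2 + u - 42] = 6*u + 16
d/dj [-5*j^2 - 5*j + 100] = -10*j - 5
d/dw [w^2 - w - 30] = 2*w - 1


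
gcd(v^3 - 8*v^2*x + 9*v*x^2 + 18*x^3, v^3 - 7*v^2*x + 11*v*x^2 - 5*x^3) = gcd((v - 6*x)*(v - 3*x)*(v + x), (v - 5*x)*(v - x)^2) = 1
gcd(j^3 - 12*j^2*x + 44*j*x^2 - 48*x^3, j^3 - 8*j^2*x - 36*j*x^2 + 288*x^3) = -j + 6*x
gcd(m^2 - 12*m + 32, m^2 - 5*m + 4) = m - 4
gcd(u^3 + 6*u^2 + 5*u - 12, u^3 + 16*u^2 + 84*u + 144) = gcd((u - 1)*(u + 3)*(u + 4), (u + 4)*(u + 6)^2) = u + 4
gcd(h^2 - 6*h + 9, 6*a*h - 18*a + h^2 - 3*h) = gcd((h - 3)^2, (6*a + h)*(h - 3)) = h - 3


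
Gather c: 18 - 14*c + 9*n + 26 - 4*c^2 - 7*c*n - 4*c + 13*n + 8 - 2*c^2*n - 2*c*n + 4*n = c^2*(-2*n - 4) + c*(-9*n - 18) + 26*n + 52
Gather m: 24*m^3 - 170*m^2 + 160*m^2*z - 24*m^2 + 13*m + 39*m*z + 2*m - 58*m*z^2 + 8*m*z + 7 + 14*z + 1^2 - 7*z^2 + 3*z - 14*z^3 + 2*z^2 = 24*m^3 + m^2*(160*z - 194) + m*(-58*z^2 + 47*z + 15) - 14*z^3 - 5*z^2 + 17*z + 8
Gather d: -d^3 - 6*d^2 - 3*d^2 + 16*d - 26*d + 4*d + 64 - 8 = -d^3 - 9*d^2 - 6*d + 56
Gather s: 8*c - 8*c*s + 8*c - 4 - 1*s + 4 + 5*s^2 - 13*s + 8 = 16*c + 5*s^2 + s*(-8*c - 14) + 8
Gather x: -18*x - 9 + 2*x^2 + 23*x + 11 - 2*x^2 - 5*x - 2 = 0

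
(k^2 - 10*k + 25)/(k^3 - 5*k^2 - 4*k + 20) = (k - 5)/(k^2 - 4)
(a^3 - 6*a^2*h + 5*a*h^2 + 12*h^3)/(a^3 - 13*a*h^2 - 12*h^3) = (a - 3*h)/(a + 3*h)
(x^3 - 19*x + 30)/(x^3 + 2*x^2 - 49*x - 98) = (x^3 - 19*x + 30)/(x^3 + 2*x^2 - 49*x - 98)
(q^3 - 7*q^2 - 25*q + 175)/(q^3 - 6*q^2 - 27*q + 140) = (q - 5)/(q - 4)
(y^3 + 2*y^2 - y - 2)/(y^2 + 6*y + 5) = (y^2 + y - 2)/(y + 5)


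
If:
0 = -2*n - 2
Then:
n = -1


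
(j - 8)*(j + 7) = j^2 - j - 56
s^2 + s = s*(s + 1)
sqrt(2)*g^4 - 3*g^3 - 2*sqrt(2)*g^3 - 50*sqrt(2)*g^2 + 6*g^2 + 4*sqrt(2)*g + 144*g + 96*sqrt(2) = (g - 8)*(g + 6)*(g - 2*sqrt(2))*(sqrt(2)*g + 1)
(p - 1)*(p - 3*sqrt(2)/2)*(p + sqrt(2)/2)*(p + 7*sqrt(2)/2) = p^4 - p^3 + 5*sqrt(2)*p^3/2 - 17*p^2/2 - 5*sqrt(2)*p^2/2 - 21*sqrt(2)*p/4 + 17*p/2 + 21*sqrt(2)/4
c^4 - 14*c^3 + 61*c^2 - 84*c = c*(c - 7)*(c - 4)*(c - 3)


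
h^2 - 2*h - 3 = (h - 3)*(h + 1)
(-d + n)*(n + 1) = -d*n - d + n^2 + n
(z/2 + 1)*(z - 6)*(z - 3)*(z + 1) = z^4/2 - 3*z^3 - 7*z^2/2 + 18*z + 18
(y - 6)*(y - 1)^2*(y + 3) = y^4 - 5*y^3 - 11*y^2 + 33*y - 18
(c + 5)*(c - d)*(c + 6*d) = c^3 + 5*c^2*d + 5*c^2 - 6*c*d^2 + 25*c*d - 30*d^2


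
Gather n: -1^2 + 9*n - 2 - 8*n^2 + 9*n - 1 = -8*n^2 + 18*n - 4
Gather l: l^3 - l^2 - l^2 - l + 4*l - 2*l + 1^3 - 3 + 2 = l^3 - 2*l^2 + l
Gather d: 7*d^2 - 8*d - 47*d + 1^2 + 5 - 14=7*d^2 - 55*d - 8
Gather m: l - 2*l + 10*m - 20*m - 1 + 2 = -l - 10*m + 1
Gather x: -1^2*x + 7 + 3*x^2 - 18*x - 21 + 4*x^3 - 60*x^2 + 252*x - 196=4*x^3 - 57*x^2 + 233*x - 210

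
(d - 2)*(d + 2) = d^2 - 4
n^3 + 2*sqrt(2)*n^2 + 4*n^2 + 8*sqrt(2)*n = n*(n + 4)*(n + 2*sqrt(2))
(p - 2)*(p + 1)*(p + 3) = p^3 + 2*p^2 - 5*p - 6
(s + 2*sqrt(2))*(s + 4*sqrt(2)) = s^2 + 6*sqrt(2)*s + 16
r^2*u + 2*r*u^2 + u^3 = u*(r + u)^2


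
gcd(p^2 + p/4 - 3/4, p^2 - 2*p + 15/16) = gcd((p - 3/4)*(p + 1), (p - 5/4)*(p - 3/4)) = p - 3/4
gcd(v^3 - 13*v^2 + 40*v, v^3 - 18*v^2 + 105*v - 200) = v^2 - 13*v + 40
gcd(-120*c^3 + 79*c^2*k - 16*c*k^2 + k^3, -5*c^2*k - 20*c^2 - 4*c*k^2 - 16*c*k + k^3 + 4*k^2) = 5*c - k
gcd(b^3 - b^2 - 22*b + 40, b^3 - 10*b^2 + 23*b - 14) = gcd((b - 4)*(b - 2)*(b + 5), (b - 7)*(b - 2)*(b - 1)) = b - 2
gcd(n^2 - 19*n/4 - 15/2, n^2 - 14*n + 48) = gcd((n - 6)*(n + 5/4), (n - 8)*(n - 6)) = n - 6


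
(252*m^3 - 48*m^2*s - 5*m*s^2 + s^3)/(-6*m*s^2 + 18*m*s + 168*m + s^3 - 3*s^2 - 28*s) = (-42*m^2 + m*s + s^2)/(s^2 - 3*s - 28)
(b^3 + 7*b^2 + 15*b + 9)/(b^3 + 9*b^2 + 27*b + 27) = (b + 1)/(b + 3)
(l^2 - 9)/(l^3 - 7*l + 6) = (l - 3)/(l^2 - 3*l + 2)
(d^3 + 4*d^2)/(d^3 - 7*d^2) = (d + 4)/(d - 7)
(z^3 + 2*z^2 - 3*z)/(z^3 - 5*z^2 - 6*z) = (-z^2 - 2*z + 3)/(-z^2 + 5*z + 6)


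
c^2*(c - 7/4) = c^3 - 7*c^2/4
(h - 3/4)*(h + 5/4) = h^2 + h/2 - 15/16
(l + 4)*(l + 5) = l^2 + 9*l + 20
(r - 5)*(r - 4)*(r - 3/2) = r^3 - 21*r^2/2 + 67*r/2 - 30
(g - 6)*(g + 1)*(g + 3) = g^3 - 2*g^2 - 21*g - 18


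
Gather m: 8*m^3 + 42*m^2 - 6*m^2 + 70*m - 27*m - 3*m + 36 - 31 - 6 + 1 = 8*m^3 + 36*m^2 + 40*m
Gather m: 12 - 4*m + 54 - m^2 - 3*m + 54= -m^2 - 7*m + 120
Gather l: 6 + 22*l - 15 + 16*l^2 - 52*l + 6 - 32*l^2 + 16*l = -16*l^2 - 14*l - 3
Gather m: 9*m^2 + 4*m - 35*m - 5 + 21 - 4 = 9*m^2 - 31*m + 12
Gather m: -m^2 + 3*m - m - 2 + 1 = -m^2 + 2*m - 1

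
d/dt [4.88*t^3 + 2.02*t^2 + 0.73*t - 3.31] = 14.64*t^2 + 4.04*t + 0.73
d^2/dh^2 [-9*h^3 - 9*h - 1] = -54*h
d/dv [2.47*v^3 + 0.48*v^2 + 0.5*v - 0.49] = 7.41*v^2 + 0.96*v + 0.5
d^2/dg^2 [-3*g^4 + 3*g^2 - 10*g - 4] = 6 - 36*g^2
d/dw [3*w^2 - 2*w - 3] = 6*w - 2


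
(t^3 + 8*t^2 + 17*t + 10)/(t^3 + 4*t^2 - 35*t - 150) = (t^2 + 3*t + 2)/(t^2 - t - 30)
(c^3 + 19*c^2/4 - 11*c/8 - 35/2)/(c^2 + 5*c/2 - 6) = (8*c^2 + 6*c - 35)/(4*(2*c - 3))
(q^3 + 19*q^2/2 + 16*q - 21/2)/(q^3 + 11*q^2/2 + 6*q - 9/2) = (q + 7)/(q + 3)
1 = 1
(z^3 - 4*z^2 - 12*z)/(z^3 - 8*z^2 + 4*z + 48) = z/(z - 4)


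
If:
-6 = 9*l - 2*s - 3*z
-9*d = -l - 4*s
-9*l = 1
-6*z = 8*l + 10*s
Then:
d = -167/243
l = -1/9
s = -41/27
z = 217/81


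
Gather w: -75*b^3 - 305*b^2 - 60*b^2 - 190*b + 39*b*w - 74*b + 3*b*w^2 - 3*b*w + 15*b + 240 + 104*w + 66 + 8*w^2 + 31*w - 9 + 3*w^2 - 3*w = -75*b^3 - 365*b^2 - 249*b + w^2*(3*b + 11) + w*(36*b + 132) + 297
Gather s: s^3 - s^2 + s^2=s^3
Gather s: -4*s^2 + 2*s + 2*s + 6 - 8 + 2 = -4*s^2 + 4*s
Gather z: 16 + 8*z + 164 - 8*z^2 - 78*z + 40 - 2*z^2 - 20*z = -10*z^2 - 90*z + 220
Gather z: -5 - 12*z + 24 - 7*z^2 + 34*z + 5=-7*z^2 + 22*z + 24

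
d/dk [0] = 0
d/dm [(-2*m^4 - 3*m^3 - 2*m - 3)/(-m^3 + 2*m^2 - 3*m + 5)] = (2*m^6 - 8*m^5 + 12*m^4 - 26*m^3 - 50*m^2 + 12*m - 19)/(m^6 - 4*m^5 + 10*m^4 - 22*m^3 + 29*m^2 - 30*m + 25)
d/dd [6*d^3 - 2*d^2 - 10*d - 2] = 18*d^2 - 4*d - 10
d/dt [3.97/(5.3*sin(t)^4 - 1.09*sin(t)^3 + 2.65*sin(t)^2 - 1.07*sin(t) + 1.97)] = (-84.164*sin(t)^3 + 12.9819*sin(t)^2 - 21.041*sin(t) + 4.2479)*cos(t)/(5.3*sin(t)^4 - 1.09*sin(t)^3 + 2.65*sin(t)^2 - 1.07*sin(t) + 1.97)^2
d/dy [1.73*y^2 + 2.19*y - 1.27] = 3.46*y + 2.19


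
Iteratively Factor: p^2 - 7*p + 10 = (p - 5)*(p - 2)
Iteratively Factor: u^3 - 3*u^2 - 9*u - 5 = (u + 1)*(u^2 - 4*u - 5) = (u + 1)^2*(u - 5)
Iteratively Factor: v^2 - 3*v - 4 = (v + 1)*(v - 4)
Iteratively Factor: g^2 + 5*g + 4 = (g + 1)*(g + 4)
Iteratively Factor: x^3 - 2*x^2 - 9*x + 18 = (x - 3)*(x^2 + x - 6) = (x - 3)*(x - 2)*(x + 3)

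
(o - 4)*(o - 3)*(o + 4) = o^3 - 3*o^2 - 16*o + 48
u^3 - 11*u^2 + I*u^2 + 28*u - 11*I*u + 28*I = (u - 7)*(u - 4)*(u + I)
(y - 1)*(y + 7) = y^2 + 6*y - 7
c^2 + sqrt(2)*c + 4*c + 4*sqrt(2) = (c + 4)*(c + sqrt(2))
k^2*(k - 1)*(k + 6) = k^4 + 5*k^3 - 6*k^2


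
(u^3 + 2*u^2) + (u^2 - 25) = u^3 + 3*u^2 - 25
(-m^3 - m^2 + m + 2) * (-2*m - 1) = 2*m^4 + 3*m^3 - m^2 - 5*m - 2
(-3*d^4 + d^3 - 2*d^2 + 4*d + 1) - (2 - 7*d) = -3*d^4 + d^3 - 2*d^2 + 11*d - 1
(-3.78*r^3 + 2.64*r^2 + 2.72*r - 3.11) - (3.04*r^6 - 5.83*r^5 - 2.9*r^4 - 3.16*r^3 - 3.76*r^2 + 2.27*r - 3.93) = -3.04*r^6 + 5.83*r^5 + 2.9*r^4 - 0.62*r^3 + 6.4*r^2 + 0.45*r + 0.82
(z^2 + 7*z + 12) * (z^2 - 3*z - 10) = z^4 + 4*z^3 - 19*z^2 - 106*z - 120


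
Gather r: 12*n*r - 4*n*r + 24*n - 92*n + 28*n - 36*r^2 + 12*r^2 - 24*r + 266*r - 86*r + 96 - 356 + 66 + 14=-40*n - 24*r^2 + r*(8*n + 156) - 180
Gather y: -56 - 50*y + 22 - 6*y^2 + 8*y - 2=-6*y^2 - 42*y - 36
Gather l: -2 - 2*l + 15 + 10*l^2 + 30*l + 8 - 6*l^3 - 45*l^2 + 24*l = -6*l^3 - 35*l^2 + 52*l + 21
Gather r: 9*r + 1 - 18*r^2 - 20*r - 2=-18*r^2 - 11*r - 1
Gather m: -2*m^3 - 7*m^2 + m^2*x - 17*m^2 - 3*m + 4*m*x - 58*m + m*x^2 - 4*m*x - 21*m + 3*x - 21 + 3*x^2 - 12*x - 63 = -2*m^3 + m^2*(x - 24) + m*(x^2 - 82) + 3*x^2 - 9*x - 84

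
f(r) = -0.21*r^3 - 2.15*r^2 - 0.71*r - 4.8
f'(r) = -0.63*r^2 - 4.3*r - 0.71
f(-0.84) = -5.60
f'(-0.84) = 2.46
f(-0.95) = -5.89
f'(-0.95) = 2.81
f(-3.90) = -22.28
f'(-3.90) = 6.48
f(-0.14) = -4.74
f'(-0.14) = -0.12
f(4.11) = -58.62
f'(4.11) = -29.03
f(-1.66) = -8.59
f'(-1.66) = 4.69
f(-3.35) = -18.65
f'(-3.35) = 6.62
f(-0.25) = -4.75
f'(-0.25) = 0.33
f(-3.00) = -16.35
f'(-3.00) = 6.52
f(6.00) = -131.82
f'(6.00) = -49.19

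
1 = 1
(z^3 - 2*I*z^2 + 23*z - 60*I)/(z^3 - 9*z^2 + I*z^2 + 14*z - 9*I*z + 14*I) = (z^3 - 2*I*z^2 + 23*z - 60*I)/(z^3 + z^2*(-9 + I) + z*(14 - 9*I) + 14*I)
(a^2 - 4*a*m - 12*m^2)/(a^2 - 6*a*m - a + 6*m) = (a + 2*m)/(a - 1)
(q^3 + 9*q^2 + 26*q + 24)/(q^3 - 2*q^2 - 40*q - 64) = (q + 3)/(q - 8)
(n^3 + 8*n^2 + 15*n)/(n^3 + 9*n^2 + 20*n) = (n + 3)/(n + 4)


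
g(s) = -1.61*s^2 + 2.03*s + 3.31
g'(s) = 2.03 - 3.22*s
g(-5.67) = -59.96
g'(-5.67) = 20.29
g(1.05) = 3.67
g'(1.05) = -1.35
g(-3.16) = -19.18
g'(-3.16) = 12.21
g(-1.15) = -1.15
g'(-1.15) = 5.73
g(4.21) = -16.68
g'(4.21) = -11.53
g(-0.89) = 0.23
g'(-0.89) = 4.90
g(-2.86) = -15.66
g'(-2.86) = 11.24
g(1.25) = 3.33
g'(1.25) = -2.00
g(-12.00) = -252.89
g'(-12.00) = 40.67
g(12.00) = -204.17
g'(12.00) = -36.61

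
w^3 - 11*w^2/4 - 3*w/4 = w*(w - 3)*(w + 1/4)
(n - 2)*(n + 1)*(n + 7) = n^3 + 6*n^2 - 9*n - 14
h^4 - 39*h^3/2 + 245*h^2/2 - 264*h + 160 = (h - 8)^2*(h - 5/2)*(h - 1)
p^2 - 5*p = p*(p - 5)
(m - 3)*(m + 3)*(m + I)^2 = m^4 + 2*I*m^3 - 10*m^2 - 18*I*m + 9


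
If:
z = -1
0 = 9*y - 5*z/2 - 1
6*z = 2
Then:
No Solution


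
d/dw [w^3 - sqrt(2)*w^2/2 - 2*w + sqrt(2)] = 3*w^2 - sqrt(2)*w - 2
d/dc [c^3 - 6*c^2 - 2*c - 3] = 3*c^2 - 12*c - 2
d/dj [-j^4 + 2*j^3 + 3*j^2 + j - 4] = -4*j^3 + 6*j^2 + 6*j + 1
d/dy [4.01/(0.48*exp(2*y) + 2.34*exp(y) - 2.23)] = (-3.8496*exp(y) - 9.3834)*exp(y)/(0.48*exp(2*y) + 2.34*exp(y) - 2.23)^2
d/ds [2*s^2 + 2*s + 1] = 4*s + 2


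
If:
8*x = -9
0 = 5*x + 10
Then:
No Solution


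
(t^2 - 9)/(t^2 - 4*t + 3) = (t + 3)/(t - 1)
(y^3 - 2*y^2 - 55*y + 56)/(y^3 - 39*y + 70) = (y^2 - 9*y + 8)/(y^2 - 7*y + 10)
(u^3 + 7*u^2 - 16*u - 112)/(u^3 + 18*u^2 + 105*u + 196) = (u - 4)/(u + 7)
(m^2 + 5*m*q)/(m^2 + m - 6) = m*(m + 5*q)/(m^2 + m - 6)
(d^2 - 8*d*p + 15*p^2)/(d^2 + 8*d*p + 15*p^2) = (d^2 - 8*d*p + 15*p^2)/(d^2 + 8*d*p + 15*p^2)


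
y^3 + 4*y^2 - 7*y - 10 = (y - 2)*(y + 1)*(y + 5)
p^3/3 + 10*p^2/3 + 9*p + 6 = (p/3 + 1/3)*(p + 3)*(p + 6)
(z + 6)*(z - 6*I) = z^2 + 6*z - 6*I*z - 36*I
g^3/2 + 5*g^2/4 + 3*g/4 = g*(g/2 + 1/2)*(g + 3/2)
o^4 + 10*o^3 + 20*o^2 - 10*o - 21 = (o - 1)*(o + 1)*(o + 3)*(o + 7)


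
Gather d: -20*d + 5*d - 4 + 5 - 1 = -15*d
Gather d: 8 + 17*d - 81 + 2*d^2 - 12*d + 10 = 2*d^2 + 5*d - 63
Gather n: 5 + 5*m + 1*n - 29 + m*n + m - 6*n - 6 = 6*m + n*(m - 5) - 30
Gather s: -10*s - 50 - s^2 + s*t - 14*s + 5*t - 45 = -s^2 + s*(t - 24) + 5*t - 95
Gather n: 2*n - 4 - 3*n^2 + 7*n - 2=-3*n^2 + 9*n - 6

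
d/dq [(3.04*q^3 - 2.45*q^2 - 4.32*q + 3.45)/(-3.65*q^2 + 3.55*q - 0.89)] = (-11.096*q^4 + 21.584*q^3 - 32.5823*q^2 + 29.546*q - 8.4027)/(13.3225*q^4 - 25.915*q^3 + 19.0995*q^2 - 6.319*q + 0.7921)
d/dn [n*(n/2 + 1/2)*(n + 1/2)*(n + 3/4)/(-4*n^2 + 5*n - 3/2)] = (-128*n^5 + 96*n^4 + 264*n^3 - 8*n^2 - 78*n - 9)/(8*(64*n^4 - 160*n^3 + 148*n^2 - 60*n + 9))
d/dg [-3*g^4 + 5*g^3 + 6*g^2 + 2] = 3*g*(-4*g^2 + 5*g + 4)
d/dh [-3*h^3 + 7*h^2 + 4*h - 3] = -9*h^2 + 14*h + 4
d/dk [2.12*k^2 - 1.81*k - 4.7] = 4.24*k - 1.81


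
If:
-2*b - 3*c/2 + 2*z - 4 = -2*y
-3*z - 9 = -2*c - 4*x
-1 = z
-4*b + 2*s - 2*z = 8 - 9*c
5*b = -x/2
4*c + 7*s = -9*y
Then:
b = -57/1568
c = 891/392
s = -1431/196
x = 285/784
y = 915/196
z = -1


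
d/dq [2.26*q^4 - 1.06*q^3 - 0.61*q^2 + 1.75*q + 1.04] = 9.04*q^3 - 3.18*q^2 - 1.22*q + 1.75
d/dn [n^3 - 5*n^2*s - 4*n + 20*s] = 3*n^2 - 10*n*s - 4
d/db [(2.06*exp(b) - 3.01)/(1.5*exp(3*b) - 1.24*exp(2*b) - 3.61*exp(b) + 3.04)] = (-6.18*exp(3*b) + 16.0994*exp(2*b) - 7.4648*exp(b) - 4.6037)*exp(b)/(2.25*exp(6*b) - 3.72*exp(5*b) - 9.2924*exp(4*b) + 18.0728*exp(3*b) + 5.4929*exp(2*b) - 21.9488*exp(b) + 9.2416)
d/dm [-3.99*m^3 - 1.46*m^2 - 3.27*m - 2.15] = -11.97*m^2 - 2.92*m - 3.27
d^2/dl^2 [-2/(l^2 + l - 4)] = 4*(l^2 + l - (2*l + 1)^2 - 4)/(l^2 + l - 4)^3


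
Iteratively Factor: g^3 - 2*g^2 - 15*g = (g)*(g^2 - 2*g - 15) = g*(g - 5)*(g + 3)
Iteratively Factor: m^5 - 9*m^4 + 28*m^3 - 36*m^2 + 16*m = (m - 2)*(m^4 - 7*m^3 + 14*m^2 - 8*m) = m*(m - 2)*(m^3 - 7*m^2 + 14*m - 8) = m*(m - 2)*(m - 1)*(m^2 - 6*m + 8) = m*(m - 4)*(m - 2)*(m - 1)*(m - 2)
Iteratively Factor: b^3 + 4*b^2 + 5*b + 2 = (b + 1)*(b^2 + 3*b + 2) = (b + 1)*(b + 2)*(b + 1)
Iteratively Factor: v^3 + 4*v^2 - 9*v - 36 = (v + 4)*(v^2 - 9) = (v + 3)*(v + 4)*(v - 3)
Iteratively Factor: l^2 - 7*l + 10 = (l - 5)*(l - 2)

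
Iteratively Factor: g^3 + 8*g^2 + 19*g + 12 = (g + 3)*(g^2 + 5*g + 4) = (g + 3)*(g + 4)*(g + 1)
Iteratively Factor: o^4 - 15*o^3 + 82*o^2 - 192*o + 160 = (o - 4)*(o^3 - 11*o^2 + 38*o - 40) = (o - 4)*(o - 2)*(o^2 - 9*o + 20) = (o - 4)^2*(o - 2)*(o - 5)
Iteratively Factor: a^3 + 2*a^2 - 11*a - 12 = (a - 3)*(a^2 + 5*a + 4) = (a - 3)*(a + 4)*(a + 1)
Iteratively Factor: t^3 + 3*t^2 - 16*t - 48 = (t + 4)*(t^2 - t - 12) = (t + 3)*(t + 4)*(t - 4)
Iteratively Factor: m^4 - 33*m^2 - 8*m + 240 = (m - 5)*(m^3 + 5*m^2 - 8*m - 48) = (m - 5)*(m + 4)*(m^2 + m - 12) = (m - 5)*(m + 4)^2*(m - 3)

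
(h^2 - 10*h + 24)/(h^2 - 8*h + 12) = (h - 4)/(h - 2)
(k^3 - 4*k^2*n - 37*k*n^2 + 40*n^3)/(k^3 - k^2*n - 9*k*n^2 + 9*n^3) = (k^2 - 3*k*n - 40*n^2)/(k^2 - 9*n^2)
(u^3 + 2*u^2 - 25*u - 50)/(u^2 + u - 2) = (u^2 - 25)/(u - 1)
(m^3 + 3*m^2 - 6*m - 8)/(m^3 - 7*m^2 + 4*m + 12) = (m + 4)/(m - 6)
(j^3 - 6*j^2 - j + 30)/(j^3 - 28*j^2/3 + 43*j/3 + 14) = 3*(j^2 - 3*j - 10)/(3*j^2 - 19*j - 14)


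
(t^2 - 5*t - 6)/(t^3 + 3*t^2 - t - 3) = (t - 6)/(t^2 + 2*t - 3)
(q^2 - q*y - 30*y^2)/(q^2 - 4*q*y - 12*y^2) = (q + 5*y)/(q + 2*y)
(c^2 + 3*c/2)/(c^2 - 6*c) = (c + 3/2)/(c - 6)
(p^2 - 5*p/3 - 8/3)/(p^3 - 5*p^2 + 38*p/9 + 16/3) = 3*(p + 1)/(3*p^2 - 7*p - 6)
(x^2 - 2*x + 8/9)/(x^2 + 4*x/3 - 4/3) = (x - 4/3)/(x + 2)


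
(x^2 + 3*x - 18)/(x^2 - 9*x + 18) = (x + 6)/(x - 6)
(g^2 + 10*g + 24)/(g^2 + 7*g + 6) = (g + 4)/(g + 1)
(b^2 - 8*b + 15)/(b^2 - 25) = (b - 3)/(b + 5)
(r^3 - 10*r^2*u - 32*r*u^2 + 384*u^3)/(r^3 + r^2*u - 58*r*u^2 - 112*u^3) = (r^2 - 2*r*u - 48*u^2)/(r^2 + 9*r*u + 14*u^2)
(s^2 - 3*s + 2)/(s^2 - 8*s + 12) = (s - 1)/(s - 6)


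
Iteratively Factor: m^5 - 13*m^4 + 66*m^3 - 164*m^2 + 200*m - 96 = (m - 3)*(m^4 - 10*m^3 + 36*m^2 - 56*m + 32) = (m - 3)*(m - 2)*(m^3 - 8*m^2 + 20*m - 16) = (m - 3)*(m - 2)^2*(m^2 - 6*m + 8) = (m - 3)*(m - 2)^3*(m - 4)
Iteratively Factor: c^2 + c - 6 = (c - 2)*(c + 3)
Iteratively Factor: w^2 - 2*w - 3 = (w + 1)*(w - 3)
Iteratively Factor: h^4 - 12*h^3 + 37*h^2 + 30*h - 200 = (h - 4)*(h^3 - 8*h^2 + 5*h + 50) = (h - 4)*(h + 2)*(h^2 - 10*h + 25) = (h - 5)*(h - 4)*(h + 2)*(h - 5)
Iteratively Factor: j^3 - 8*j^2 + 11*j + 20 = (j - 5)*(j^2 - 3*j - 4) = (j - 5)*(j + 1)*(j - 4)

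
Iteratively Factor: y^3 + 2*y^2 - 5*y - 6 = (y - 2)*(y^2 + 4*y + 3) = (y - 2)*(y + 3)*(y + 1)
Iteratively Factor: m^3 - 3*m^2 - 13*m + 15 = (m + 3)*(m^2 - 6*m + 5) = (m - 1)*(m + 3)*(m - 5)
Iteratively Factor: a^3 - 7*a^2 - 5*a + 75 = (a - 5)*(a^2 - 2*a - 15) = (a - 5)*(a + 3)*(a - 5)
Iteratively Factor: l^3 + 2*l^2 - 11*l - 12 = (l - 3)*(l^2 + 5*l + 4) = (l - 3)*(l + 1)*(l + 4)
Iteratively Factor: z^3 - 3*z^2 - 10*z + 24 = (z - 4)*(z^2 + z - 6) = (z - 4)*(z - 2)*(z + 3)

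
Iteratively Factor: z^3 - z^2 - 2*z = (z - 2)*(z^2 + z) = z*(z - 2)*(z + 1)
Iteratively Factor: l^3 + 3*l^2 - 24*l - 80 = (l - 5)*(l^2 + 8*l + 16) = (l - 5)*(l + 4)*(l + 4)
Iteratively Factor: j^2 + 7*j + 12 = (j + 4)*(j + 3)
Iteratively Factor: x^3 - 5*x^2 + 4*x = (x - 1)*(x^2 - 4*x) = (x - 4)*(x - 1)*(x)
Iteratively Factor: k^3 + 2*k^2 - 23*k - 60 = (k - 5)*(k^2 + 7*k + 12) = (k - 5)*(k + 3)*(k + 4)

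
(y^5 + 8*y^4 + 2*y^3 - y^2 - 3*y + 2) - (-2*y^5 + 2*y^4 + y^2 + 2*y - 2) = 3*y^5 + 6*y^4 + 2*y^3 - 2*y^2 - 5*y + 4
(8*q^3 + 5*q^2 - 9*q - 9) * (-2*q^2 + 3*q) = -16*q^5 + 14*q^4 + 33*q^3 - 9*q^2 - 27*q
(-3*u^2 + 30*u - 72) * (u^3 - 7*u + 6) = -3*u^5 + 30*u^4 - 51*u^3 - 228*u^2 + 684*u - 432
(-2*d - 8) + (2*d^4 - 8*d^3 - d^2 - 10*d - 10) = 2*d^4 - 8*d^3 - d^2 - 12*d - 18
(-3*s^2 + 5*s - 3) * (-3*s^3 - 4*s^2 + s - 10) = 9*s^5 - 3*s^4 - 14*s^3 + 47*s^2 - 53*s + 30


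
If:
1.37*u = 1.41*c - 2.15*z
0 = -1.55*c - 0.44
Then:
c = -0.28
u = -1.56934306569343*z - 0.292159171179656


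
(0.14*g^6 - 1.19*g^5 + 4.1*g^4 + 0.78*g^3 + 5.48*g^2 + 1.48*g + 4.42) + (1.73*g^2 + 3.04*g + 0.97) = 0.14*g^6 - 1.19*g^5 + 4.1*g^4 + 0.78*g^3 + 7.21*g^2 + 4.52*g + 5.39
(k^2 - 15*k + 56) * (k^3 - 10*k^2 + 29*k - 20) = k^5 - 25*k^4 + 235*k^3 - 1015*k^2 + 1924*k - 1120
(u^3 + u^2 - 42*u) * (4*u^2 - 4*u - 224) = 4*u^5 - 396*u^3 - 56*u^2 + 9408*u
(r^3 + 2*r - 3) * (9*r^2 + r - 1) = 9*r^5 + r^4 + 17*r^3 - 25*r^2 - 5*r + 3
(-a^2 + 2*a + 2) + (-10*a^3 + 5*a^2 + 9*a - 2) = -10*a^3 + 4*a^2 + 11*a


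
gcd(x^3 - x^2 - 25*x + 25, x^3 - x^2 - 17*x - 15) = x - 5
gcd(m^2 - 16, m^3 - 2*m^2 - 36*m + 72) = 1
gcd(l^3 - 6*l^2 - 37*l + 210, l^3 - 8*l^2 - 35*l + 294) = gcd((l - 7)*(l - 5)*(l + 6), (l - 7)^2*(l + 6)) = l^2 - l - 42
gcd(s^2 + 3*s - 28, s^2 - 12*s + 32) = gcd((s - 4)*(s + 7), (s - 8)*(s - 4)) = s - 4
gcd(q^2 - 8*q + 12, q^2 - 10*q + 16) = q - 2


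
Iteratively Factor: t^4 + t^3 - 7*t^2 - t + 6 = (t + 3)*(t^3 - 2*t^2 - t + 2) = (t - 1)*(t + 3)*(t^2 - t - 2) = (t - 2)*(t - 1)*(t + 3)*(t + 1)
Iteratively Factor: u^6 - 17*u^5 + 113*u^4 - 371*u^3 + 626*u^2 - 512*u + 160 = (u - 2)*(u^5 - 15*u^4 + 83*u^3 - 205*u^2 + 216*u - 80) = (u - 2)*(u - 1)*(u^4 - 14*u^3 + 69*u^2 - 136*u + 80) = (u - 4)*(u - 2)*(u - 1)*(u^3 - 10*u^2 + 29*u - 20) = (u - 4)*(u - 2)*(u - 1)^2*(u^2 - 9*u + 20) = (u - 4)^2*(u - 2)*(u - 1)^2*(u - 5)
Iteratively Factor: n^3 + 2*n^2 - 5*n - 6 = (n - 2)*(n^2 + 4*n + 3) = (n - 2)*(n + 1)*(n + 3)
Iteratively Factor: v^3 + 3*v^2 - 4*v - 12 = (v + 3)*(v^2 - 4) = (v - 2)*(v + 3)*(v + 2)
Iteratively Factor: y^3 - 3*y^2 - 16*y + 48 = (y - 3)*(y^2 - 16) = (y - 4)*(y - 3)*(y + 4)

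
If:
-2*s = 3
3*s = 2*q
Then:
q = -9/4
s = -3/2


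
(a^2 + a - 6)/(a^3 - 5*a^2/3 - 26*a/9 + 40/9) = 9*(a + 3)/(9*a^2 + 3*a - 20)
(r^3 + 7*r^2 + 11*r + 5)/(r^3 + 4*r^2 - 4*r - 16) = (r^3 + 7*r^2 + 11*r + 5)/(r^3 + 4*r^2 - 4*r - 16)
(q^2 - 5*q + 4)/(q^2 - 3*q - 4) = (q - 1)/(q + 1)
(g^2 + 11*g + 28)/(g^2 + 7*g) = (g + 4)/g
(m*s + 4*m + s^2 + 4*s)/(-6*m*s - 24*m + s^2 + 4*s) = (m + s)/(-6*m + s)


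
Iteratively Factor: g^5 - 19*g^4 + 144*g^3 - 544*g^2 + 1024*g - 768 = (g - 4)*(g^4 - 15*g^3 + 84*g^2 - 208*g + 192) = (g - 4)^2*(g^3 - 11*g^2 + 40*g - 48) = (g - 4)^3*(g^2 - 7*g + 12) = (g - 4)^4*(g - 3)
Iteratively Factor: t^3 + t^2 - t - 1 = (t - 1)*(t^2 + 2*t + 1) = (t - 1)*(t + 1)*(t + 1)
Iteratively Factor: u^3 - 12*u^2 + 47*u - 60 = (u - 5)*(u^2 - 7*u + 12) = (u - 5)*(u - 3)*(u - 4)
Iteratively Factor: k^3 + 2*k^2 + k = (k + 1)*(k^2 + k) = (k + 1)^2*(k)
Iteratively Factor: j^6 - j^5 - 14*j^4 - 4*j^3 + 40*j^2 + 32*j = (j + 2)*(j^5 - 3*j^4 - 8*j^3 + 12*j^2 + 16*j) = j*(j + 2)*(j^4 - 3*j^3 - 8*j^2 + 12*j + 16) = j*(j + 2)^2*(j^3 - 5*j^2 + 2*j + 8) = j*(j - 4)*(j + 2)^2*(j^2 - j - 2) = j*(j - 4)*(j - 2)*(j + 2)^2*(j + 1)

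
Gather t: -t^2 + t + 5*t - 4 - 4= -t^2 + 6*t - 8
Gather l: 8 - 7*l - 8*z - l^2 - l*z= -l^2 + l*(-z - 7) - 8*z + 8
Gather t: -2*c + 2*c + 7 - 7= 0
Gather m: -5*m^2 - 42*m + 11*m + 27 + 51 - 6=-5*m^2 - 31*m + 72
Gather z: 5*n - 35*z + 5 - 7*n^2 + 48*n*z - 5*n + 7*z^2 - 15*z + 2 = -7*n^2 + 7*z^2 + z*(48*n - 50) + 7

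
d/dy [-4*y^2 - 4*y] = -8*y - 4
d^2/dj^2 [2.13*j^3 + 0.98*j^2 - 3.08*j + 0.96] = 12.78*j + 1.96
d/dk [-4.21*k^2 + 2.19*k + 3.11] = 2.19 - 8.42*k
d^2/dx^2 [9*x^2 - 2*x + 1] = 18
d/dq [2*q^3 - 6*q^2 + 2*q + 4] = 6*q^2 - 12*q + 2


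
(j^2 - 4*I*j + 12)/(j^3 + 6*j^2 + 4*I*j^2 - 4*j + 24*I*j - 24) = (j - 6*I)/(j^2 + 2*j*(3 + I) + 12*I)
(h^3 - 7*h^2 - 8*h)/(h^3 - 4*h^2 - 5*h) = (h - 8)/(h - 5)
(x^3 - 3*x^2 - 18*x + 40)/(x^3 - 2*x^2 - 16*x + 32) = (x - 5)/(x - 4)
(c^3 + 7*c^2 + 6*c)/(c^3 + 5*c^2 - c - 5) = c*(c + 6)/(c^2 + 4*c - 5)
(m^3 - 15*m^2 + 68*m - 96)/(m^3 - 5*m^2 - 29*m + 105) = (m^2 - 12*m + 32)/(m^2 - 2*m - 35)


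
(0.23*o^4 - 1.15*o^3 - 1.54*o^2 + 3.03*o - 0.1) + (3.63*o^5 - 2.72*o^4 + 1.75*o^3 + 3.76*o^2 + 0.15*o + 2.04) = 3.63*o^5 - 2.49*o^4 + 0.6*o^3 + 2.22*o^2 + 3.18*o + 1.94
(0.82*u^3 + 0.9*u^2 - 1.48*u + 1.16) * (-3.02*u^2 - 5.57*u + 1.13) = -2.4764*u^5 - 7.2854*u^4 + 0.383199999999999*u^3 + 5.7574*u^2 - 8.1336*u + 1.3108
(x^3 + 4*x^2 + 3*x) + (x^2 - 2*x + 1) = x^3 + 5*x^2 + x + 1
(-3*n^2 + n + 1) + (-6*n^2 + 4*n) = -9*n^2 + 5*n + 1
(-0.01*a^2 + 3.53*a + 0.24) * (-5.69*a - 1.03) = 0.0569*a^3 - 20.0754*a^2 - 5.0015*a - 0.2472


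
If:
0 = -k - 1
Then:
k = -1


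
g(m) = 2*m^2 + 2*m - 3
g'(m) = 4*m + 2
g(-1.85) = 0.14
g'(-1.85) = -5.40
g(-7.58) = 96.75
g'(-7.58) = -28.32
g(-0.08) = -3.15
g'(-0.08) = 1.68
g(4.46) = 45.70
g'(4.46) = 19.84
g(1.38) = 3.57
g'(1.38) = 7.52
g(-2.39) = 3.64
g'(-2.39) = -7.56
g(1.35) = 3.34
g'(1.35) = 7.40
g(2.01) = 9.10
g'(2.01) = 10.04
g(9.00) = 177.00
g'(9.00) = 38.00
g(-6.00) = 57.00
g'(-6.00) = -22.00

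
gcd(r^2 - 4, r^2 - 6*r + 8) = r - 2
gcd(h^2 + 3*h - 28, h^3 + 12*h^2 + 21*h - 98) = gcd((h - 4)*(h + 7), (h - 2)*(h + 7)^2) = h + 7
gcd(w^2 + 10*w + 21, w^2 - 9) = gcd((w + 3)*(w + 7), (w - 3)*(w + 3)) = w + 3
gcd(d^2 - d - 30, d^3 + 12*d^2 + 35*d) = d + 5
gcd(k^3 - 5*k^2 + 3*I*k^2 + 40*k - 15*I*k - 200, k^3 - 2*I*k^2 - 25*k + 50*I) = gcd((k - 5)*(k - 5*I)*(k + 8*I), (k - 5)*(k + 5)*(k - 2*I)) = k - 5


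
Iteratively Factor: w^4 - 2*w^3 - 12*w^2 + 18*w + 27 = (w + 1)*(w^3 - 3*w^2 - 9*w + 27) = (w - 3)*(w + 1)*(w^2 - 9) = (w - 3)^2*(w + 1)*(w + 3)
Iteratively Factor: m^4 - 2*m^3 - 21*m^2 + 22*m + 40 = (m - 5)*(m^3 + 3*m^2 - 6*m - 8) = (m - 5)*(m + 4)*(m^2 - m - 2) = (m - 5)*(m - 2)*(m + 4)*(m + 1)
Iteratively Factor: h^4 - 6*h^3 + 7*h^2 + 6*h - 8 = (h + 1)*(h^3 - 7*h^2 + 14*h - 8) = (h - 4)*(h + 1)*(h^2 - 3*h + 2) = (h - 4)*(h - 2)*(h + 1)*(h - 1)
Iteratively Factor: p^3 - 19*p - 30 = (p - 5)*(p^2 + 5*p + 6) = (p - 5)*(p + 3)*(p + 2)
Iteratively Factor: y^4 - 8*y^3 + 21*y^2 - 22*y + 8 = (y - 1)*(y^3 - 7*y^2 + 14*y - 8) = (y - 4)*(y - 1)*(y^2 - 3*y + 2) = (y - 4)*(y - 1)^2*(y - 2)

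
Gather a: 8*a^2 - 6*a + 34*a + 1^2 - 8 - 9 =8*a^2 + 28*a - 16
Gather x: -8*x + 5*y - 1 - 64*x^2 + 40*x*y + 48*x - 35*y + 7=-64*x^2 + x*(40*y + 40) - 30*y + 6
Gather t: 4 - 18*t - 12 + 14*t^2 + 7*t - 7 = 14*t^2 - 11*t - 15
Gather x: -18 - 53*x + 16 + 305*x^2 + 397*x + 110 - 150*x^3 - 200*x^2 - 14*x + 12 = -150*x^3 + 105*x^2 + 330*x + 120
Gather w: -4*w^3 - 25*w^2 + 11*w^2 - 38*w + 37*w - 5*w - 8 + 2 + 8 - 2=-4*w^3 - 14*w^2 - 6*w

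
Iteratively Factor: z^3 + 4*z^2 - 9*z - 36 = (z + 4)*(z^2 - 9) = (z + 3)*(z + 4)*(z - 3)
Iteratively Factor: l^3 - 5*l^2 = (l)*(l^2 - 5*l) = l^2*(l - 5)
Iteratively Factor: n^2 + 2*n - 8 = (n - 2)*(n + 4)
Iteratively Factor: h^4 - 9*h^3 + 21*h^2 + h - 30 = (h - 2)*(h^3 - 7*h^2 + 7*h + 15) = (h - 3)*(h - 2)*(h^2 - 4*h - 5) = (h - 5)*(h - 3)*(h - 2)*(h + 1)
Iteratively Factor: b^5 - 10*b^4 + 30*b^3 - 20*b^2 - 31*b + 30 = (b - 3)*(b^4 - 7*b^3 + 9*b^2 + 7*b - 10) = (b - 5)*(b - 3)*(b^3 - 2*b^2 - b + 2) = (b - 5)*(b - 3)*(b - 2)*(b^2 - 1) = (b - 5)*(b - 3)*(b - 2)*(b + 1)*(b - 1)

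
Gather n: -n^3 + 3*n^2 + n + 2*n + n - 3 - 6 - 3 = -n^3 + 3*n^2 + 4*n - 12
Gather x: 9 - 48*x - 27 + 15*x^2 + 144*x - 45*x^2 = -30*x^2 + 96*x - 18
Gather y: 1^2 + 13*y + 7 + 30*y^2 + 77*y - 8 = 30*y^2 + 90*y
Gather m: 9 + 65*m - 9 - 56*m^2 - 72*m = -56*m^2 - 7*m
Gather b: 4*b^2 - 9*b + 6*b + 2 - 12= 4*b^2 - 3*b - 10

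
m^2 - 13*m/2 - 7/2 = (m - 7)*(m + 1/2)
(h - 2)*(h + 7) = h^2 + 5*h - 14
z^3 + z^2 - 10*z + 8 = (z - 2)*(z - 1)*(z + 4)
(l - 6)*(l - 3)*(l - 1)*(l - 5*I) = l^4 - 10*l^3 - 5*I*l^3 + 27*l^2 + 50*I*l^2 - 18*l - 135*I*l + 90*I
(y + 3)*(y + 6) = y^2 + 9*y + 18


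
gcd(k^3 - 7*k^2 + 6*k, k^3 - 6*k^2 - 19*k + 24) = k - 1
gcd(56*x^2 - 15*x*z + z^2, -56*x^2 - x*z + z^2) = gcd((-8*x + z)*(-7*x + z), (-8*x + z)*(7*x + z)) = 8*x - z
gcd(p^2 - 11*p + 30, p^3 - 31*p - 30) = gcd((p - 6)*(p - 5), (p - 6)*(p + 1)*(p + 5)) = p - 6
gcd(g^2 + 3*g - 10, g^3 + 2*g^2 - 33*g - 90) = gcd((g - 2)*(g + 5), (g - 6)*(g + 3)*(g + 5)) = g + 5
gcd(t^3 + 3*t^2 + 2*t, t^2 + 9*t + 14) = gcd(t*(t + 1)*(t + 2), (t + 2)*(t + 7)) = t + 2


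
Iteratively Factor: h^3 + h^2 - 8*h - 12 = (h + 2)*(h^2 - h - 6) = (h + 2)^2*(h - 3)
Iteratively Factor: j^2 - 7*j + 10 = (j - 2)*(j - 5)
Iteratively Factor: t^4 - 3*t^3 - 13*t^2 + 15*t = (t - 1)*(t^3 - 2*t^2 - 15*t) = (t - 5)*(t - 1)*(t^2 + 3*t) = t*(t - 5)*(t - 1)*(t + 3)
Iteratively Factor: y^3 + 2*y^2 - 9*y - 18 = (y + 3)*(y^2 - y - 6) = (y - 3)*(y + 3)*(y + 2)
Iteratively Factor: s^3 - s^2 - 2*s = (s + 1)*(s^2 - 2*s) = (s - 2)*(s + 1)*(s)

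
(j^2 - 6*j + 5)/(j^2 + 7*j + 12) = (j^2 - 6*j + 5)/(j^2 + 7*j + 12)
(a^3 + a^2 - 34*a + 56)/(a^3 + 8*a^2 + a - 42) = (a - 4)/(a + 3)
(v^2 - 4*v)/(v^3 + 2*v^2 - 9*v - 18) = v*(v - 4)/(v^3 + 2*v^2 - 9*v - 18)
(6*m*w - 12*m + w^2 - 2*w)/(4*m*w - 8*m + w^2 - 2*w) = (6*m + w)/(4*m + w)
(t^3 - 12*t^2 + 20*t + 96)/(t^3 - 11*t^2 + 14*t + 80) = (t - 6)/(t - 5)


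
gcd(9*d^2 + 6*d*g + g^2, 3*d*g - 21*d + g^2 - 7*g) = 3*d + g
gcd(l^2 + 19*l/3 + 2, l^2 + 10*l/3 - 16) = l + 6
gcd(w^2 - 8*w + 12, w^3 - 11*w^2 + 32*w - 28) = w - 2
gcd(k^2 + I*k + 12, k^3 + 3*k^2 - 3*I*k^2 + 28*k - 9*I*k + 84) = k + 4*I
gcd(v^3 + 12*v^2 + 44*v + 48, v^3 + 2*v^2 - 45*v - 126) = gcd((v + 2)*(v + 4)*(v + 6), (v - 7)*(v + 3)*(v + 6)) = v + 6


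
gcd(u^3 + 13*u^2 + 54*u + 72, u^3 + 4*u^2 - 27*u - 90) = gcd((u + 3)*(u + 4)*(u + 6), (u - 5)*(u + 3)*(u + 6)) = u^2 + 9*u + 18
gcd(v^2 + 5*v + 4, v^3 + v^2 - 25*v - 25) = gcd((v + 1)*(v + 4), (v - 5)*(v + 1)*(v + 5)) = v + 1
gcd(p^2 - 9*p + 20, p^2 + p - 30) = p - 5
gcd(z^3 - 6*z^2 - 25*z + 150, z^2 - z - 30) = z^2 - z - 30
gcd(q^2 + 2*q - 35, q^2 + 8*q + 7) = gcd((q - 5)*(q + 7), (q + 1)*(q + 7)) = q + 7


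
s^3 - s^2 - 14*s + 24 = (s - 3)*(s - 2)*(s + 4)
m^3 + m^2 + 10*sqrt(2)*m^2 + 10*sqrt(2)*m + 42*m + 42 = (m + 1)*(m + 3*sqrt(2))*(m + 7*sqrt(2))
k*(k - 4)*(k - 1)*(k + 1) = k^4 - 4*k^3 - k^2 + 4*k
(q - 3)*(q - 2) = q^2 - 5*q + 6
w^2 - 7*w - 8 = (w - 8)*(w + 1)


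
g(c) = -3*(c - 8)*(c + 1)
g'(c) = 21 - 6*c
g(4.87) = 55.12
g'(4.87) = -8.22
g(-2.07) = -32.32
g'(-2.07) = 33.42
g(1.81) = 52.18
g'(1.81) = 10.14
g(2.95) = 59.84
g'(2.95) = 3.30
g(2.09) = 54.79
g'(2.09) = 8.46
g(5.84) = 44.32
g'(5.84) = -14.04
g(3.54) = 60.75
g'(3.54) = -0.24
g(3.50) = 60.75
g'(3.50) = 0.00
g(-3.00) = -66.00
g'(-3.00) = 39.00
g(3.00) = 60.00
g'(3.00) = 3.00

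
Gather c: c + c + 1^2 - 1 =2*c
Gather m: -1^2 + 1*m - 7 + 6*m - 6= 7*m - 14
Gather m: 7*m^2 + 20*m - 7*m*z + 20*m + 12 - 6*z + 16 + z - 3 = 7*m^2 + m*(40 - 7*z) - 5*z + 25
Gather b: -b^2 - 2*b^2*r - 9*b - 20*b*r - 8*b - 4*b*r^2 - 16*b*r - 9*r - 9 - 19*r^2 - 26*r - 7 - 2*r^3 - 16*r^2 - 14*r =b^2*(-2*r - 1) + b*(-4*r^2 - 36*r - 17) - 2*r^3 - 35*r^2 - 49*r - 16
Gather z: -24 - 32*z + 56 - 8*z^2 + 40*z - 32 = -8*z^2 + 8*z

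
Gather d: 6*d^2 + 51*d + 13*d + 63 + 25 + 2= 6*d^2 + 64*d + 90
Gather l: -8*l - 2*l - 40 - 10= -10*l - 50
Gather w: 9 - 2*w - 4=5 - 2*w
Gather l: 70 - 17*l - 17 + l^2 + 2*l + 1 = l^2 - 15*l + 54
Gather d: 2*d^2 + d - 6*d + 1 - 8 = 2*d^2 - 5*d - 7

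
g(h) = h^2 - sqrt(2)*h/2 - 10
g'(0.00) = -0.71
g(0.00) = -10.00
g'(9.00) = 17.29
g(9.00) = 64.64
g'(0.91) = 1.11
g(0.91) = -9.82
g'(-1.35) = -3.41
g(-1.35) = -7.22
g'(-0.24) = -1.19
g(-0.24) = -9.77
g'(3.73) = 6.75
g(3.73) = 1.28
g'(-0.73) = -2.17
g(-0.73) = -8.95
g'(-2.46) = -5.63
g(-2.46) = -2.21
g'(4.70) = 8.69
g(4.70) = 8.77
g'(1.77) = 2.83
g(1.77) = -8.12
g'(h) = 2*h - sqrt(2)/2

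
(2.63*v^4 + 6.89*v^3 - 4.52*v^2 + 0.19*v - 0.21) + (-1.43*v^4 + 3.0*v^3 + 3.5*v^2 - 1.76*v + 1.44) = 1.2*v^4 + 9.89*v^3 - 1.02*v^2 - 1.57*v + 1.23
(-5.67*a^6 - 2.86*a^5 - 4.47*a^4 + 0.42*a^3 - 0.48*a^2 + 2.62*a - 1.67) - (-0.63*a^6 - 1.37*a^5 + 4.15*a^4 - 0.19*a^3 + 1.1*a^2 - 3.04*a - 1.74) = -5.04*a^6 - 1.49*a^5 - 8.62*a^4 + 0.61*a^3 - 1.58*a^2 + 5.66*a + 0.0700000000000001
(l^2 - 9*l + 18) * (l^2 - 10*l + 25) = l^4 - 19*l^3 + 133*l^2 - 405*l + 450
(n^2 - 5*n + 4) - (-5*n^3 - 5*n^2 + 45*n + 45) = 5*n^3 + 6*n^2 - 50*n - 41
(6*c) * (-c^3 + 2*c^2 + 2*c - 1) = -6*c^4 + 12*c^3 + 12*c^2 - 6*c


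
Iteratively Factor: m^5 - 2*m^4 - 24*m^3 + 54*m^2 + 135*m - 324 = (m - 3)*(m^4 + m^3 - 21*m^2 - 9*m + 108) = (m - 3)^2*(m^3 + 4*m^2 - 9*m - 36) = (m - 3)^3*(m^2 + 7*m + 12) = (m - 3)^3*(m + 4)*(m + 3)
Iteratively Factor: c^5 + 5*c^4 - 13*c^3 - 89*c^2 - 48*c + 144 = (c - 4)*(c^4 + 9*c^3 + 23*c^2 + 3*c - 36) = (c - 4)*(c + 4)*(c^3 + 5*c^2 + 3*c - 9) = (c - 4)*(c - 1)*(c + 4)*(c^2 + 6*c + 9) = (c - 4)*(c - 1)*(c + 3)*(c + 4)*(c + 3)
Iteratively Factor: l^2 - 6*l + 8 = (l - 2)*(l - 4)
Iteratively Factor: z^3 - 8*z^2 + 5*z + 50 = (z - 5)*(z^2 - 3*z - 10) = (z - 5)*(z + 2)*(z - 5)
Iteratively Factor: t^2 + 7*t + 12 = (t + 3)*(t + 4)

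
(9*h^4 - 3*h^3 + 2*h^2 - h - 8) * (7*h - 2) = 63*h^5 - 39*h^4 + 20*h^3 - 11*h^2 - 54*h + 16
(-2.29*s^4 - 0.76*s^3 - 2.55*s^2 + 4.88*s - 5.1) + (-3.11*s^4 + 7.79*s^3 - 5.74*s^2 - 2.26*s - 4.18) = -5.4*s^4 + 7.03*s^3 - 8.29*s^2 + 2.62*s - 9.28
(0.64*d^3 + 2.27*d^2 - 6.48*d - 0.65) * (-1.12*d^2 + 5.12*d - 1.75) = -0.7168*d^5 + 0.7344*d^4 + 17.76*d^3 - 36.4221*d^2 + 8.012*d + 1.1375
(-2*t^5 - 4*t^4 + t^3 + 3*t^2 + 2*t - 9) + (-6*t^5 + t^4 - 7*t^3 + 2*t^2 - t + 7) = -8*t^5 - 3*t^4 - 6*t^3 + 5*t^2 + t - 2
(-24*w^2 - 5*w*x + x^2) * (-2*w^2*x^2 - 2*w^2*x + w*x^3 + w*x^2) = 48*w^4*x^2 + 48*w^4*x - 14*w^3*x^3 - 14*w^3*x^2 - 7*w^2*x^4 - 7*w^2*x^3 + w*x^5 + w*x^4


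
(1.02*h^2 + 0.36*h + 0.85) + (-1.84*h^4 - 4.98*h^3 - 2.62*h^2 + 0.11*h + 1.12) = -1.84*h^4 - 4.98*h^3 - 1.6*h^2 + 0.47*h + 1.97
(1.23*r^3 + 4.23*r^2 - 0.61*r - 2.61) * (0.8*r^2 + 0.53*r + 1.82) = 0.984*r^5 + 4.0359*r^4 + 3.9925*r^3 + 5.2873*r^2 - 2.4935*r - 4.7502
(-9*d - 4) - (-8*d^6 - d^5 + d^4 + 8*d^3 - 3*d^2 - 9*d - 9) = 8*d^6 + d^5 - d^4 - 8*d^3 + 3*d^2 + 5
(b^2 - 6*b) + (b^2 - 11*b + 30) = 2*b^2 - 17*b + 30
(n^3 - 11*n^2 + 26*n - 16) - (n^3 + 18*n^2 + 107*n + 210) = -29*n^2 - 81*n - 226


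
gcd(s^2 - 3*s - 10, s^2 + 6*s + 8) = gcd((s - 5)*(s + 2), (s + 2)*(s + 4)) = s + 2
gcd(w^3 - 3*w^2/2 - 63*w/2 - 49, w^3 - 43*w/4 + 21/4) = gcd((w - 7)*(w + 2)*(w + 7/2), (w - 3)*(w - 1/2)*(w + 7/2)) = w + 7/2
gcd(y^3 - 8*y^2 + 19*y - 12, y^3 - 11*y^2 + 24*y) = y - 3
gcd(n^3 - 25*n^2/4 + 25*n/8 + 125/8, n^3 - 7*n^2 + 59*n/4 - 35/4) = n - 5/2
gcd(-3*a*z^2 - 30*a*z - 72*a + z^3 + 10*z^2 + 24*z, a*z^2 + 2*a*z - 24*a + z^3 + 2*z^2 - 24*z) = z + 6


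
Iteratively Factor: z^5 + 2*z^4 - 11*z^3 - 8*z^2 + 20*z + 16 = (z - 2)*(z^4 + 4*z^3 - 3*z^2 - 14*z - 8) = (z - 2)^2*(z^3 + 6*z^2 + 9*z + 4) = (z - 2)^2*(z + 1)*(z^2 + 5*z + 4) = (z - 2)^2*(z + 1)^2*(z + 4)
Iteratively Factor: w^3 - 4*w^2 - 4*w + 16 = (w - 2)*(w^2 - 2*w - 8) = (w - 4)*(w - 2)*(w + 2)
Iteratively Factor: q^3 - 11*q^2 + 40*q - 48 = (q - 4)*(q^2 - 7*q + 12) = (q - 4)*(q - 3)*(q - 4)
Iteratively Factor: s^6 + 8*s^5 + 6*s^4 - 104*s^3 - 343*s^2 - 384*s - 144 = (s + 4)*(s^5 + 4*s^4 - 10*s^3 - 64*s^2 - 87*s - 36) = (s + 3)*(s + 4)*(s^4 + s^3 - 13*s^2 - 25*s - 12) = (s - 4)*(s + 3)*(s + 4)*(s^3 + 5*s^2 + 7*s + 3) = (s - 4)*(s + 3)^2*(s + 4)*(s^2 + 2*s + 1) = (s - 4)*(s + 1)*(s + 3)^2*(s + 4)*(s + 1)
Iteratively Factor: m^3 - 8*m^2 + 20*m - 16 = (m - 2)*(m^2 - 6*m + 8) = (m - 4)*(m - 2)*(m - 2)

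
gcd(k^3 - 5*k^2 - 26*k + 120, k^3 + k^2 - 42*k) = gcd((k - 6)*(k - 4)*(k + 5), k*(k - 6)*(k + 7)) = k - 6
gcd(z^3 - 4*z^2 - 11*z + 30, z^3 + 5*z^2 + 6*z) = z + 3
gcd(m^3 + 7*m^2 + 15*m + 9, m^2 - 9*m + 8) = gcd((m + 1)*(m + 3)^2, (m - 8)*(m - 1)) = 1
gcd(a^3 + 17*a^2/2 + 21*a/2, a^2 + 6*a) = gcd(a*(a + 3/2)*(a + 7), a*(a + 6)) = a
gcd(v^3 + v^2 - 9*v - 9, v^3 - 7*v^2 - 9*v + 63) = v^2 - 9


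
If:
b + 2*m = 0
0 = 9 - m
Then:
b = -18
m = 9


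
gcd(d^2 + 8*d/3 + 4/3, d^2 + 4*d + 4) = d + 2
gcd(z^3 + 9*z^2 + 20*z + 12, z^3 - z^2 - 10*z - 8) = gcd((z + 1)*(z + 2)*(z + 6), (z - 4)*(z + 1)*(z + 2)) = z^2 + 3*z + 2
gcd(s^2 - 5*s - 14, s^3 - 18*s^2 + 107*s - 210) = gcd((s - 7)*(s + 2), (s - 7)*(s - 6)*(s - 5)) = s - 7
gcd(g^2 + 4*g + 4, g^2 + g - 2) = g + 2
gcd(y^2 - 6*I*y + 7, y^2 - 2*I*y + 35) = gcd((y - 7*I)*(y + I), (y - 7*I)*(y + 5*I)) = y - 7*I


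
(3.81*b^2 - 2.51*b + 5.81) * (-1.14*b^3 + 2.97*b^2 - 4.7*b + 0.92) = -4.3434*b^5 + 14.1771*b^4 - 31.9851*b^3 + 32.5579*b^2 - 29.6162*b + 5.3452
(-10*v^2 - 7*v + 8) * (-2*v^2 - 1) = 20*v^4 + 14*v^3 - 6*v^2 + 7*v - 8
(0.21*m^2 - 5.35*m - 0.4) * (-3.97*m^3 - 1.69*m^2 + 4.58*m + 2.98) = -0.8337*m^5 + 20.8846*m^4 + 11.5913*m^3 - 23.2012*m^2 - 17.775*m - 1.192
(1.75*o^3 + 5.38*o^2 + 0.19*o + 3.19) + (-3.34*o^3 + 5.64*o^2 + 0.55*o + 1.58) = -1.59*o^3 + 11.02*o^2 + 0.74*o + 4.77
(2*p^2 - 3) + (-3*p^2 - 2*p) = -p^2 - 2*p - 3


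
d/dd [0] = 0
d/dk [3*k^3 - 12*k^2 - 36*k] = 9*k^2 - 24*k - 36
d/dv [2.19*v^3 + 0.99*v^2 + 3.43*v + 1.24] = 6.57*v^2 + 1.98*v + 3.43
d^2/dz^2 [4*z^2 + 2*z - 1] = 8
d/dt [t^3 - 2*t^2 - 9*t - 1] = 3*t^2 - 4*t - 9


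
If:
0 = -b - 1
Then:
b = -1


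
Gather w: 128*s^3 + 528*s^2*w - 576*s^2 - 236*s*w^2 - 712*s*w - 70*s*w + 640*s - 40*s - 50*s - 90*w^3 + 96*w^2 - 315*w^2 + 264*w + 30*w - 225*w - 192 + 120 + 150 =128*s^3 - 576*s^2 + 550*s - 90*w^3 + w^2*(-236*s - 219) + w*(528*s^2 - 782*s + 69) + 78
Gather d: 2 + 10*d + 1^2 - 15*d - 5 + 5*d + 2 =0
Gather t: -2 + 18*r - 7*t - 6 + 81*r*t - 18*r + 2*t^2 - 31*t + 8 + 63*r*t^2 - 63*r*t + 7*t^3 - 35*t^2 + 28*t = 7*t^3 + t^2*(63*r - 33) + t*(18*r - 10)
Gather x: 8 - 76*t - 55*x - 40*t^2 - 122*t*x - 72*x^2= -40*t^2 - 76*t - 72*x^2 + x*(-122*t - 55) + 8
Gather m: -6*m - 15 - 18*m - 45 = -24*m - 60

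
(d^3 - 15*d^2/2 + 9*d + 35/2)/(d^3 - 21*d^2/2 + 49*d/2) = (d^2 - 4*d - 5)/(d*(d - 7))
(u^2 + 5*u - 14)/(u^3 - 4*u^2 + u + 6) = (u + 7)/(u^2 - 2*u - 3)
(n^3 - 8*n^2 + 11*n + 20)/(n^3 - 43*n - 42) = (n^2 - 9*n + 20)/(n^2 - n - 42)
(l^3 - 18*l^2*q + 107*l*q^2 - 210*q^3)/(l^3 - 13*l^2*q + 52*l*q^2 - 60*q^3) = (-l + 7*q)/(-l + 2*q)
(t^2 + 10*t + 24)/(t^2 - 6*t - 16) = (t^2 + 10*t + 24)/(t^2 - 6*t - 16)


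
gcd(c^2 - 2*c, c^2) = c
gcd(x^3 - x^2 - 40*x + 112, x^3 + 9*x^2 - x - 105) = x + 7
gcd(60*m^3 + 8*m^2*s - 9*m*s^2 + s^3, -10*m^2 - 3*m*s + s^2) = -10*m^2 - 3*m*s + s^2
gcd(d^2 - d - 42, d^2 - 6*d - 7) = d - 7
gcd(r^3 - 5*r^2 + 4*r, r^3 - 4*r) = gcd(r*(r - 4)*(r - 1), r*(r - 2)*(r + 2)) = r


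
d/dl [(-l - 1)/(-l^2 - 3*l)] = (l*(l + 3) - (l + 1)*(2*l + 3))/(l^2*(l + 3)^2)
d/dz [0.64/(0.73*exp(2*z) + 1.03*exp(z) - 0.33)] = (-0.9344*exp(z) - 0.6592)*exp(z)/(0.73*exp(2*z) + 1.03*exp(z) - 0.33)^2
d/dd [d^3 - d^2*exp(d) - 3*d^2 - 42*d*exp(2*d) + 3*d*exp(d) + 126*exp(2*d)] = -d^2*exp(d) + 3*d^2 - 84*d*exp(2*d) + d*exp(d) - 6*d + 210*exp(2*d) + 3*exp(d)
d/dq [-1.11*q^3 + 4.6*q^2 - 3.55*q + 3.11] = -3.33*q^2 + 9.2*q - 3.55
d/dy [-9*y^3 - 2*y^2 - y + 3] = -27*y^2 - 4*y - 1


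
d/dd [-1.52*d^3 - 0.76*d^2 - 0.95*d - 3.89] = -4.56*d^2 - 1.52*d - 0.95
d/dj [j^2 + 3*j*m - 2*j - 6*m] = 2*j + 3*m - 2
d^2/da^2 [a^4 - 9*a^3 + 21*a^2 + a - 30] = 12*a^2 - 54*a + 42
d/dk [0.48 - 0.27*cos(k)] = 0.27*sin(k)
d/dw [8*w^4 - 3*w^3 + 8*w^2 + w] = 32*w^3 - 9*w^2 + 16*w + 1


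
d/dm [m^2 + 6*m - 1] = 2*m + 6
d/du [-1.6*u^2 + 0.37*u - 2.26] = 0.37 - 3.2*u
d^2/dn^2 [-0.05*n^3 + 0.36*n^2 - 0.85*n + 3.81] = 0.72 - 0.3*n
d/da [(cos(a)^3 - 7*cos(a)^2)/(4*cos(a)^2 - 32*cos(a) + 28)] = (2 - cos(a))*sin(a)*cos(a)/(4*(cos(a) - 1)^2)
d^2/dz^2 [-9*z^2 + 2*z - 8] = -18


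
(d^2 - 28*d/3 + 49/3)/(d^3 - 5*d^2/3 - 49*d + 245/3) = (3*d - 7)/(3*d^2 + 16*d - 35)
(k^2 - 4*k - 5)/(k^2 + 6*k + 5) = (k - 5)/(k + 5)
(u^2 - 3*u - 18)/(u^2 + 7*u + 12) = (u - 6)/(u + 4)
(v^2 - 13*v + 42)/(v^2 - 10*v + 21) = (v - 6)/(v - 3)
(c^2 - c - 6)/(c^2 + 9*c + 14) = (c - 3)/(c + 7)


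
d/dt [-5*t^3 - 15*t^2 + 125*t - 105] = -15*t^2 - 30*t + 125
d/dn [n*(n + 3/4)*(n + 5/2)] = 3*n^2 + 13*n/2 + 15/8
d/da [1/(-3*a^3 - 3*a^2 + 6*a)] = (3*a^2 + 2*a - 2)/(3*a^2*(a^2 + a - 2)^2)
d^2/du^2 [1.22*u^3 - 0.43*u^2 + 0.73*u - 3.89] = 7.32*u - 0.86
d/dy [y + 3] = 1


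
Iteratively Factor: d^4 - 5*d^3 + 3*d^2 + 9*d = (d)*(d^3 - 5*d^2 + 3*d + 9) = d*(d - 3)*(d^2 - 2*d - 3) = d*(d - 3)^2*(d + 1)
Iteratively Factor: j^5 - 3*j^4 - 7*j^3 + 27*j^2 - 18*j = (j + 3)*(j^4 - 6*j^3 + 11*j^2 - 6*j) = (j - 2)*(j + 3)*(j^3 - 4*j^2 + 3*j) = (j - 2)*(j - 1)*(j + 3)*(j^2 - 3*j) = (j - 3)*(j - 2)*(j - 1)*(j + 3)*(j)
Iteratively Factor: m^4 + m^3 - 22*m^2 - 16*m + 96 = (m + 3)*(m^3 - 2*m^2 - 16*m + 32) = (m + 3)*(m + 4)*(m^2 - 6*m + 8) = (m - 2)*(m + 3)*(m + 4)*(m - 4)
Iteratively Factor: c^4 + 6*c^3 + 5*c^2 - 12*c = (c)*(c^3 + 6*c^2 + 5*c - 12) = c*(c - 1)*(c^2 + 7*c + 12) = c*(c - 1)*(c + 4)*(c + 3)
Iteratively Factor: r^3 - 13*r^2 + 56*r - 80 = (r - 4)*(r^2 - 9*r + 20) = (r - 5)*(r - 4)*(r - 4)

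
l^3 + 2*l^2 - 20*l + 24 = (l - 2)^2*(l + 6)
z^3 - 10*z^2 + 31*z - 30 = (z - 5)*(z - 3)*(z - 2)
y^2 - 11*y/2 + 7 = (y - 7/2)*(y - 2)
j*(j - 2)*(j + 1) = j^3 - j^2 - 2*j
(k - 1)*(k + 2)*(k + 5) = k^3 + 6*k^2 + 3*k - 10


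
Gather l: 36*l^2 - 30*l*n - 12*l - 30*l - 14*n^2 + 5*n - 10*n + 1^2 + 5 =36*l^2 + l*(-30*n - 42) - 14*n^2 - 5*n + 6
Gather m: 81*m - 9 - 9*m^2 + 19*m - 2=-9*m^2 + 100*m - 11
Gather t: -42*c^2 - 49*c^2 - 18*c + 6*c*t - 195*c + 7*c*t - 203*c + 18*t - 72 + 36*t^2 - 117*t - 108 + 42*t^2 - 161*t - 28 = -91*c^2 - 416*c + 78*t^2 + t*(13*c - 260) - 208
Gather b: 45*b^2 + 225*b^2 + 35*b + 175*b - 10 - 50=270*b^2 + 210*b - 60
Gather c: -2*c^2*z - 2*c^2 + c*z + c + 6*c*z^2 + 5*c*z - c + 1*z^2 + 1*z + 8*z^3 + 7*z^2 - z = c^2*(-2*z - 2) + c*(6*z^2 + 6*z) + 8*z^3 + 8*z^2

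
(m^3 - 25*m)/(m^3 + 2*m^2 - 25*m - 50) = m/(m + 2)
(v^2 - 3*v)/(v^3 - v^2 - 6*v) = 1/(v + 2)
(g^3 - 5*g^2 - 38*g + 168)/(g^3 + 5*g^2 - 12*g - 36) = (g^2 - 11*g + 28)/(g^2 - g - 6)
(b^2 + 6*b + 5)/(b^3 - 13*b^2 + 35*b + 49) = (b + 5)/(b^2 - 14*b + 49)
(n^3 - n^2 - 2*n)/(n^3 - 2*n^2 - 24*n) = (-n^2 + n + 2)/(-n^2 + 2*n + 24)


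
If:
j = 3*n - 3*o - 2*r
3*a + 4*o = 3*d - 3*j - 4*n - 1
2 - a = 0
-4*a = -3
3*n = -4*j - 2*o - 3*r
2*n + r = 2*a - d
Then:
No Solution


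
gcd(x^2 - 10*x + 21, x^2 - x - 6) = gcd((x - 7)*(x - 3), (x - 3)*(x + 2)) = x - 3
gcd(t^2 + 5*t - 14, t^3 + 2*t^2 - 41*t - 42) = t + 7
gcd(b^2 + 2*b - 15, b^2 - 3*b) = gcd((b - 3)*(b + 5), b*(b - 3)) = b - 3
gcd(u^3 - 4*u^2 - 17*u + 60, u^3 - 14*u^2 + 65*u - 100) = u - 5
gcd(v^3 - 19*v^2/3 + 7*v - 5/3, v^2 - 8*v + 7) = v - 1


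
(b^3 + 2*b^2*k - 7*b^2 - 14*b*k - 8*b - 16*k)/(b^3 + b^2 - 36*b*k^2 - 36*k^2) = (b^2 + 2*b*k - 8*b - 16*k)/(b^2 - 36*k^2)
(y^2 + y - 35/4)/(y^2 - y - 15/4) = (2*y + 7)/(2*y + 3)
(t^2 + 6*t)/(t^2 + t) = (t + 6)/(t + 1)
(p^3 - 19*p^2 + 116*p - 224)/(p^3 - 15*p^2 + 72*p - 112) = (p - 8)/(p - 4)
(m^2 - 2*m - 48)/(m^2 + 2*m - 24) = (m - 8)/(m - 4)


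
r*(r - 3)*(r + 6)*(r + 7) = r^4 + 10*r^3 + 3*r^2 - 126*r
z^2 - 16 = (z - 4)*(z + 4)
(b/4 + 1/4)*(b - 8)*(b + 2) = b^3/4 - 5*b^2/4 - 11*b/2 - 4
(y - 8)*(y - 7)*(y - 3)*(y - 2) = y^4 - 20*y^3 + 137*y^2 - 370*y + 336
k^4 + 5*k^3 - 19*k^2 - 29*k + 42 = (k - 3)*(k - 1)*(k + 2)*(k + 7)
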